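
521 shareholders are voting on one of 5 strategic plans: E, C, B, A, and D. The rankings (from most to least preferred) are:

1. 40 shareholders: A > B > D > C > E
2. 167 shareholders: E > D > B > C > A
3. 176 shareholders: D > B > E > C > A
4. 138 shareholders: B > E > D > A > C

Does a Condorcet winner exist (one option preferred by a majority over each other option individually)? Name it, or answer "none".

none

Checking pairwise contests:
B beats E 354–167.
E beats C 481–40.
D beats B 343–178.
E beats A 481–40.
E beats D 305–216.
Every option loses at least one head-to-head, so there is no Condorcet winner.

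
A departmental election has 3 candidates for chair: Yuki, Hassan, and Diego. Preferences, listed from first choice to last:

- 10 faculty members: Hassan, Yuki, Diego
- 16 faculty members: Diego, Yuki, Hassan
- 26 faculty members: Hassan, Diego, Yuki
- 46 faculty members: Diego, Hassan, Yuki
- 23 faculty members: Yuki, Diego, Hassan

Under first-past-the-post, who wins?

Diego

First-place votes: Yuki 23, Hassan 36, Diego 62.
Diego has the most first-place votes.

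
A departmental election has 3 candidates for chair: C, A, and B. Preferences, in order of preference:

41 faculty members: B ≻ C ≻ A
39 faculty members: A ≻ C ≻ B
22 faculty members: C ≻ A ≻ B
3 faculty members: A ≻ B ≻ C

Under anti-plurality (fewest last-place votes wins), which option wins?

Last-place votes: C 3, A 41, B 61.
C is ranked last by the fewest voters, so C wins.

C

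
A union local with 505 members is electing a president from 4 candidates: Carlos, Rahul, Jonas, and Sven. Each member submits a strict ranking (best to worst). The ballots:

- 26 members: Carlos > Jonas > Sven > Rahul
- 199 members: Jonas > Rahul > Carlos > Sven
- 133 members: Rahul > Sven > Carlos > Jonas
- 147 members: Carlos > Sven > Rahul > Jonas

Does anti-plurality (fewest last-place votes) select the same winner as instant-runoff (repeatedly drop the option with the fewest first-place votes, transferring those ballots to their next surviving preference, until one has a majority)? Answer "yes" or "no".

yes

Anti-plurality — last-place votes: Carlos 0, Rahul 26, Jonas 280, Sven 199. Winner: Carlos.
Instant-runoff — R1 Carlos 173, Rahul 133, Jonas 199, Sven 0 (Sven out); R2 Carlos 173, Rahul 133, Jonas 199 (Rahul out); R3 Carlos 306, Jonas 199 (Carlos winner). Winner: Carlos.
The two methods agree.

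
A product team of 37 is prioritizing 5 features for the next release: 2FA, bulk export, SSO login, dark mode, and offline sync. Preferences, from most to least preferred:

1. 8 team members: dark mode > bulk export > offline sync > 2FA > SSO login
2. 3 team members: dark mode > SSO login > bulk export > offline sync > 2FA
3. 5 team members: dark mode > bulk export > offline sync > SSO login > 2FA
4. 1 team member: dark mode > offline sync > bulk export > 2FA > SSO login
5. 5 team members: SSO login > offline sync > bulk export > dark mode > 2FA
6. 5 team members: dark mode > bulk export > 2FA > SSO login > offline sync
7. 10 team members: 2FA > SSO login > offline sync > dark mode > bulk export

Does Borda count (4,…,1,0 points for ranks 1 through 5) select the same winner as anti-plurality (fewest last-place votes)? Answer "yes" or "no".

Borda — scores: 2FA 59, bulk export 72, SSO login 69, dark mode 103, offline sync 67. Winner: dark mode.
Anti-plurality — last-place votes: 2FA 13, bulk export 10, SSO login 9, dark mode 0, offline sync 5. Winner: dark mode.
The two methods agree.

yes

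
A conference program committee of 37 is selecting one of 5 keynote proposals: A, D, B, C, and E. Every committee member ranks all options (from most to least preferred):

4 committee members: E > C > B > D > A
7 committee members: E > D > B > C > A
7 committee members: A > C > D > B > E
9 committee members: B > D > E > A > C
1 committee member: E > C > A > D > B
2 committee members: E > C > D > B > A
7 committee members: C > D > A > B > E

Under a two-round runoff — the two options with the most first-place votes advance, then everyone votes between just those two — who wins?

Round 1 first-place votes: A 7, D 0, B 9, C 7, E 14.
E and B advance.
Runoff: E is preferred to B by 14 voters; B by 23.
B wins the runoff.

B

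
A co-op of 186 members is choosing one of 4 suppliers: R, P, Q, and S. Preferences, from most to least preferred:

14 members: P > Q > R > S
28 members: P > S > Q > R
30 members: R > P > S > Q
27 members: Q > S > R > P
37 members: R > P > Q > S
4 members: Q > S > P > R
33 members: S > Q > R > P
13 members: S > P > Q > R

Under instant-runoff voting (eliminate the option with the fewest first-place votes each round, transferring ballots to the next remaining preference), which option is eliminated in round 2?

P

Round 1: R 67, P 42, Q 31, S 46. Eliminate Q.
Round 2: R 67, P 42, S 77. Eliminate P.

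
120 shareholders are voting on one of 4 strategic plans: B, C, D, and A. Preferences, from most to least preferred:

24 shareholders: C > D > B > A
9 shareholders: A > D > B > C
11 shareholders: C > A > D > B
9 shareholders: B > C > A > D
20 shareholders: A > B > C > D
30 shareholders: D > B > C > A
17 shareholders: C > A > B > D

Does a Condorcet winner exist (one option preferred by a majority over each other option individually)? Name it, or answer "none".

Checking pairwise contests:
D beats B 74–46.
B beats C 68–52.
C beats D 81–39.
B beats A 63–57.
Every option loses at least one head-to-head, so there is no Condorcet winner.

none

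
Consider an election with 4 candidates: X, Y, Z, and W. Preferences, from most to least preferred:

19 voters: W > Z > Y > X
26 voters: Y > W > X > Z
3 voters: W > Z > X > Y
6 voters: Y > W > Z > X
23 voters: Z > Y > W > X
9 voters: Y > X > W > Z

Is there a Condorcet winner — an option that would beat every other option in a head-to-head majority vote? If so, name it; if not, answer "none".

none

Checking pairwise contests:
Y beats X 83–3.
Z beats Y 45–41.
W beats Z 63–23.
Y beats W 64–22.
Every option loses at least one head-to-head, so there is no Condorcet winner.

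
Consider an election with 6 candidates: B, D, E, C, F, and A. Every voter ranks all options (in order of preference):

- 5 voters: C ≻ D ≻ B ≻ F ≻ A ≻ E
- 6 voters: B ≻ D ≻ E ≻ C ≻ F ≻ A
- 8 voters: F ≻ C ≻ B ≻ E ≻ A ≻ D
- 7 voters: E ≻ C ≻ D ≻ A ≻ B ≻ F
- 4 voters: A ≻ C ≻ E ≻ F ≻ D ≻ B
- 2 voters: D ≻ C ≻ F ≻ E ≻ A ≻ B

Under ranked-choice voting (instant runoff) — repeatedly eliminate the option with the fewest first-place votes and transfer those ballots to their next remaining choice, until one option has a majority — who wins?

Round 1: B 6, D 2, E 7, C 5, F 8, A 4. Eliminate D.
Round 2: B 6, E 7, C 7, F 8, A 4. Eliminate A.
Round 3: B 6, E 7, C 11, F 8. Eliminate B.
Round 4: E 13, C 11, F 8. Eliminate F.
Round 5: E 13, C 19. C has a majority.

C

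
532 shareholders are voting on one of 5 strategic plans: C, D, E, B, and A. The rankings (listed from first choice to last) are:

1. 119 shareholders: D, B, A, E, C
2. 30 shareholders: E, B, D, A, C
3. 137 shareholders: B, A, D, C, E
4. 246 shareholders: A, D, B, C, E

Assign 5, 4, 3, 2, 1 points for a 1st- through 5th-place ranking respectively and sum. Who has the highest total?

C: 119·1 + 30·1 + 137·2 + 246·2 = 915
D: 119·5 + 30·3 + 137·3 + 246·4 = 2080
E: 119·2 + 30·5 + 137·1 + 246·1 = 771
B: 119·4 + 30·4 + 137·5 + 246·3 = 2019
A: 119·3 + 30·2 + 137·4 + 246·5 = 2195
A has the highest Borda score (2195).

A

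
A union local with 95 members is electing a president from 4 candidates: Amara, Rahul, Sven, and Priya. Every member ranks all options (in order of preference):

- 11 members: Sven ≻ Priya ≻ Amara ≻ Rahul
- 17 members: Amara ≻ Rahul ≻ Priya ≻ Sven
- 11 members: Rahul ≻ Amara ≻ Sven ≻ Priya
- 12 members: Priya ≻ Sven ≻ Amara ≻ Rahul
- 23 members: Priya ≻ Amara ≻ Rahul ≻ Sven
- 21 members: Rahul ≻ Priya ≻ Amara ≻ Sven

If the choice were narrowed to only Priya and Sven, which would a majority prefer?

Voters preferring Priya to Sven: 73; preferring Sven to Priya: 22.
Priya wins the head-to-head.

Priya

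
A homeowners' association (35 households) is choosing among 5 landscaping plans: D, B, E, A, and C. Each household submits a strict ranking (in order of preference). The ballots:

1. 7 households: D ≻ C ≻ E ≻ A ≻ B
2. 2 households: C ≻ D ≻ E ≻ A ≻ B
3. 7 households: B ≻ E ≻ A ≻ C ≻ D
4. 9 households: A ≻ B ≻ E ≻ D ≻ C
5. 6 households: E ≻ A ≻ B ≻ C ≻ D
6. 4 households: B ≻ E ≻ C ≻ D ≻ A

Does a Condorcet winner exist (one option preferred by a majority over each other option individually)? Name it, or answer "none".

none

Checking pairwise contests:
B beats D 26–9.
A beats B 24–11.
B beats E 20–15.
E beats A 26–9.
B beats C 26–9.
Every option loses at least one head-to-head, so there is no Condorcet winner.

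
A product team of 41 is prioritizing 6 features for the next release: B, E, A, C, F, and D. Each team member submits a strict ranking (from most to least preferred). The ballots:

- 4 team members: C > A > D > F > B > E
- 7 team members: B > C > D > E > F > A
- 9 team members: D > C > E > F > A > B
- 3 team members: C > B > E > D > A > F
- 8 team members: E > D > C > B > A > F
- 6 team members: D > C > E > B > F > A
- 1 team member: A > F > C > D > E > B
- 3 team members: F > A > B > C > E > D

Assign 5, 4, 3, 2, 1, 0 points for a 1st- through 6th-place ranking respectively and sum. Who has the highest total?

C

B: 4·1 + 7·5 + 9·0 + 3·4 + 8·2 + 6·2 + 1·0 + 3·3 = 88
E: 4·0 + 7·2 + 9·3 + 3·3 + 8·5 + 6·3 + 1·1 + 3·1 = 112
A: 4·4 + 7·0 + 9·1 + 3·1 + 8·1 + 6·0 + 1·5 + 3·4 = 53
C: 4·5 + 7·4 + 9·4 + 3·5 + 8·3 + 6·4 + 1·3 + 3·2 = 156
F: 4·2 + 7·1 + 9·2 + 3·0 + 8·0 + 6·1 + 1·4 + 3·5 = 58
D: 4·3 + 7·3 + 9·5 + 3·2 + 8·4 + 6·5 + 1·2 + 3·0 = 148
C has the highest Borda score (156).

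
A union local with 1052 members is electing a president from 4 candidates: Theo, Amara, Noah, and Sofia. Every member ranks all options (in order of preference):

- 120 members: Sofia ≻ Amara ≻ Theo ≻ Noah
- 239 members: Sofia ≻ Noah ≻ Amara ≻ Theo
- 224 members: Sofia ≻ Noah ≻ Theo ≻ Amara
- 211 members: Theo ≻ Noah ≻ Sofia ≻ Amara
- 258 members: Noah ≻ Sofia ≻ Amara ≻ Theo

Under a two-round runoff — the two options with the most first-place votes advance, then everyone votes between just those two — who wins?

Round 1 first-place votes: Theo 211, Amara 0, Noah 258, Sofia 583.
Sofia and Noah advance.
Runoff: Sofia is preferred to Noah by 583 voters; Noah by 469.
Sofia wins the runoff.

Sofia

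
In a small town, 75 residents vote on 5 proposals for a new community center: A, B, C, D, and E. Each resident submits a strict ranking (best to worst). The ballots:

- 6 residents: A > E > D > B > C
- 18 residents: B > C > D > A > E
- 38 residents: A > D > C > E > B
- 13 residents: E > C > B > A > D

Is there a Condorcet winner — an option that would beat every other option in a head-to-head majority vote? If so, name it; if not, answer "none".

A

A vs B: 44–31 for A.
A vs C: 44–31 for A.
A vs D: 57–18 for A.
A vs E: 62–13 for A.
A beats every other option head-to-head.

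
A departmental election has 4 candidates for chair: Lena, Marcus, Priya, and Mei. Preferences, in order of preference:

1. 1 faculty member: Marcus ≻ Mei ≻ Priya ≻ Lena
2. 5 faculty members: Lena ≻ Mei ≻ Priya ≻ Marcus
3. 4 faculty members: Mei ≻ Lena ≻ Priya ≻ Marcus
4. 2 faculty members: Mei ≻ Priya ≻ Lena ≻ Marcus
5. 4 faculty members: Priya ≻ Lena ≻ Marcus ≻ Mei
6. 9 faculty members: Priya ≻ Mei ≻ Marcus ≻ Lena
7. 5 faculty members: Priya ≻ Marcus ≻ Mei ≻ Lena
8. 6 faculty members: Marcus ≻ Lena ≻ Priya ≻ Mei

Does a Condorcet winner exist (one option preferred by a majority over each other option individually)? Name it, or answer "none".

Priya vs Lena: 21–15 for Priya.
Priya vs Marcus: 29–7 for Priya.
Priya vs Mei: 24–12 for Priya.
Priya beats every other option head-to-head.

Priya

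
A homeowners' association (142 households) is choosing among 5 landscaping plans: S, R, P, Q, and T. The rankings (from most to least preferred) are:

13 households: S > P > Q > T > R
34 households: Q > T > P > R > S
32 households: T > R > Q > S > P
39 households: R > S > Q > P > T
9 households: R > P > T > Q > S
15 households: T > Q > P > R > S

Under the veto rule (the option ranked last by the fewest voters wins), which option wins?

Q

Last-place votes: S 58, R 13, P 32, Q 0, T 39.
Q is ranked last by the fewest voters, so Q wins.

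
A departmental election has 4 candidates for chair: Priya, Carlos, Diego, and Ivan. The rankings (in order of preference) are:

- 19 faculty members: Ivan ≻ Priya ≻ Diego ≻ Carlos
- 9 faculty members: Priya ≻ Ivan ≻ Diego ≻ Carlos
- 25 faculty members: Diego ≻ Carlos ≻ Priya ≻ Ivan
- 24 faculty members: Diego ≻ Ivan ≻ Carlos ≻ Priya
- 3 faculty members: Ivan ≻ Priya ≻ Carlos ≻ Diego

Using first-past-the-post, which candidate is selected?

First-place votes: Priya 9, Carlos 0, Diego 49, Ivan 22.
Diego has the most first-place votes.

Diego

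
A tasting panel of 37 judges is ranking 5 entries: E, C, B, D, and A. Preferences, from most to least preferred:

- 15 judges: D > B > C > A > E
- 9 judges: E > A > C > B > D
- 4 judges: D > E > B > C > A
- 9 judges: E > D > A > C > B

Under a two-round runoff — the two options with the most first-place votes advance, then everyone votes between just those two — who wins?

D

Round 1 first-place votes: E 18, C 0, B 0, D 19, A 0.
D and E advance.
Runoff: D is preferred to E by 19 voters; E by 18.
D wins the runoff.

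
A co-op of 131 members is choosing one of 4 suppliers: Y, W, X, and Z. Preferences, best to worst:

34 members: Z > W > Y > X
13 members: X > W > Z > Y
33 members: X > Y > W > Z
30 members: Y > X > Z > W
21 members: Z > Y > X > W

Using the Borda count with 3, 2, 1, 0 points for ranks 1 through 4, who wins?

Y: 34·1 + 13·0 + 33·2 + 30·3 + 21·2 = 232
W: 34·2 + 13·2 + 33·1 + 30·0 + 21·0 = 127
X: 34·0 + 13·3 + 33·3 + 30·2 + 21·1 = 219
Z: 34·3 + 13·1 + 33·0 + 30·1 + 21·3 = 208
Y has the highest Borda score (232).

Y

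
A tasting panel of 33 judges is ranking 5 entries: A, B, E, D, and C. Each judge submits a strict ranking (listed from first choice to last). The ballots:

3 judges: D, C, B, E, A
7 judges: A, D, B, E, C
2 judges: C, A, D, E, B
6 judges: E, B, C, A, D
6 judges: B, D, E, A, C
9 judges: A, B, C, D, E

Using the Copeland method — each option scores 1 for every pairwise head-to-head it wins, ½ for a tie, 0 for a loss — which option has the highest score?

A

A: beats B, E, D, and C → score 4.
B: beats E, D, and C; loses to A → score 3.
E: beats C; loses to A, B, and D → score 1.
D: beats E; loses to A, B, and C → score 1.
C: beats D; loses to A, B, and E → score 1.
A has the best pairwise record.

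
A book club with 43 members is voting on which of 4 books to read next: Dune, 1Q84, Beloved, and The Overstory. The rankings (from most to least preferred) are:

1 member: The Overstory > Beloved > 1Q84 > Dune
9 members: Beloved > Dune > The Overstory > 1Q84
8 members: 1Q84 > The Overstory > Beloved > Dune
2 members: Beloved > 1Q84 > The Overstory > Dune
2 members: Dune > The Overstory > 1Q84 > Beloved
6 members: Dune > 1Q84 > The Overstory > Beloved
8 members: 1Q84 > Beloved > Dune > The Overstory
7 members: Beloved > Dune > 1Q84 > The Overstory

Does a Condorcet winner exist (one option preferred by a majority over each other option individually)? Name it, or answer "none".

none

Checking pairwise contests:
Beloved beats Dune 35–8.
Dune beats 1Q84 24–19.
1Q84 beats Beloved 24–19.
Dune beats The Overstory 32–11.
Every option loses at least one head-to-head, so there is no Condorcet winner.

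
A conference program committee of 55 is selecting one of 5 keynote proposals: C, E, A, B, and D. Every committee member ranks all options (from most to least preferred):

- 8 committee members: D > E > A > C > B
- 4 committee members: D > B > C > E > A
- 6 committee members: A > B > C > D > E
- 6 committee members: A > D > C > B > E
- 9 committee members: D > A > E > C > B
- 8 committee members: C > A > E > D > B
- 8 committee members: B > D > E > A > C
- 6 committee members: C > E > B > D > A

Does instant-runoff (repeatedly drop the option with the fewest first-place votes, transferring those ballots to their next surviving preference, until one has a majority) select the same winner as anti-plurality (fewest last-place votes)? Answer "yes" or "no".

yes

Instant-runoff — R1 C 14, E 0, A 12, B 8, D 21 (E out); R2 C 14, A 12, B 8, D 21 (B out); R3 C 14, A 12, D 29 (D winner). Winner: D.
Anti-plurality — last-place votes: C 8, E 12, A 10, B 25, D 0. Winner: D.
The two methods agree.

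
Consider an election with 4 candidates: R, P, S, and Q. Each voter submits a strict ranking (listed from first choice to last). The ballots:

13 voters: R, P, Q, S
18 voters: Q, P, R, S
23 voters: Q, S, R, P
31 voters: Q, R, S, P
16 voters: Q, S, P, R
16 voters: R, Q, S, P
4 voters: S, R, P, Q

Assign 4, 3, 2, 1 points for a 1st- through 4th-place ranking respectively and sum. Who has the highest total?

R: 13·4 + 18·2 + 23·2 + 31·3 + 16·1 + 16·4 + 4·3 = 319
P: 13·3 + 18·3 + 23·1 + 31·1 + 16·2 + 16·1 + 4·2 = 203
S: 13·1 + 18·1 + 23·3 + 31·2 + 16·3 + 16·2 + 4·4 = 258
Q: 13·2 + 18·4 + 23·4 + 31·4 + 16·4 + 16·3 + 4·1 = 430
Q has the highest Borda score (430).

Q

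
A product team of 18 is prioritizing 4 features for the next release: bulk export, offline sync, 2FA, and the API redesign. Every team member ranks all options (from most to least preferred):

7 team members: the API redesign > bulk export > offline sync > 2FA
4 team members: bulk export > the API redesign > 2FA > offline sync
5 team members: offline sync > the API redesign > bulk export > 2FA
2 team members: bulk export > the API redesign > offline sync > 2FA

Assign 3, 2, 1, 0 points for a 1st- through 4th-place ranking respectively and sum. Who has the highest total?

the API redesign

bulk export: 7·2 + 4·3 + 5·1 + 2·3 = 37
offline sync: 7·1 + 4·0 + 5·3 + 2·1 = 24
2FA: 7·0 + 4·1 + 5·0 + 2·0 = 4
the API redesign: 7·3 + 4·2 + 5·2 + 2·2 = 43
the API redesign has the highest Borda score (43).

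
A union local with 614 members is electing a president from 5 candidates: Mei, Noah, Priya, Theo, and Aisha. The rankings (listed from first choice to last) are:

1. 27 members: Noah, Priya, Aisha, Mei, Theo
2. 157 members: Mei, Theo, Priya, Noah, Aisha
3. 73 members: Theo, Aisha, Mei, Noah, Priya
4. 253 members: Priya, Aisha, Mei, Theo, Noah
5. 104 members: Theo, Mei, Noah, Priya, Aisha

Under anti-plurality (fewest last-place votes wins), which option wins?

Last-place votes: Mei 0, Noah 253, Priya 73, Theo 27, Aisha 261.
Mei is ranked last by the fewest voters, so Mei wins.

Mei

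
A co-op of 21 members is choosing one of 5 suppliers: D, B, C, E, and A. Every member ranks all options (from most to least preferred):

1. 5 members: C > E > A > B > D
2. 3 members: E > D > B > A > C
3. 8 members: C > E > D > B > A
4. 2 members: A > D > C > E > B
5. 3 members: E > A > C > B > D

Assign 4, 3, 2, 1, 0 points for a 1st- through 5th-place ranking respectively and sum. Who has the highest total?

E

D: 5·0 + 3·3 + 8·2 + 2·3 + 3·0 = 31
B: 5·1 + 3·2 + 8·1 + 2·0 + 3·1 = 22
C: 5·4 + 3·0 + 8·4 + 2·2 + 3·2 = 62
E: 5·3 + 3·4 + 8·3 + 2·1 + 3·4 = 65
A: 5·2 + 3·1 + 8·0 + 2·4 + 3·3 = 30
E has the highest Borda score (65).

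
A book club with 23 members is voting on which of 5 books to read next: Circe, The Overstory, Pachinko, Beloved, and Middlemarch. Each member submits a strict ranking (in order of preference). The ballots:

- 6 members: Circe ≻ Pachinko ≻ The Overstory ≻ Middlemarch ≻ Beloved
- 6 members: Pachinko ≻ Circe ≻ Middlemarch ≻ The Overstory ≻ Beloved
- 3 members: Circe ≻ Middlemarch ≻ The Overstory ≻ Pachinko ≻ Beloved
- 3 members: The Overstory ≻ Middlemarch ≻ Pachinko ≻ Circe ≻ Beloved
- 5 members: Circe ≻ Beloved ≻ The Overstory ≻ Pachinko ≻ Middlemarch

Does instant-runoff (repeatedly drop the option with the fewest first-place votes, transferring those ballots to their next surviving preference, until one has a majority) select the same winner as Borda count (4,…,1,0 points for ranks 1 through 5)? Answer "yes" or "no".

yes

Instant-runoff — R1 Circe 14, The Overstory 3, Pachinko 6, Beloved 0, Middlemarch 0 (Circe winner). Winner: Circe.
Borda — scores: Circe 77, The Overstory 46, Pachinko 56, Beloved 15, Middlemarch 36. Winner: Circe.
The two methods agree.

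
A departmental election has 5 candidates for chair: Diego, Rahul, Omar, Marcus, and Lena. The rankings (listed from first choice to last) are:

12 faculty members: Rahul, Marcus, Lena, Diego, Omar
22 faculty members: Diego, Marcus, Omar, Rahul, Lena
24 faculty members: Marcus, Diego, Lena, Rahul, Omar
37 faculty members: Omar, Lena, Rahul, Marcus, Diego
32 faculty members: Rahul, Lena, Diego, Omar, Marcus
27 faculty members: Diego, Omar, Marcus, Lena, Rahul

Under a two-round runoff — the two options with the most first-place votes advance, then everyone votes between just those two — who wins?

Round 1 first-place votes: Diego 49, Rahul 44, Omar 37, Marcus 24, Lena 0.
Diego and Rahul advance.
Runoff: Diego is preferred to Rahul by 73 voters; Rahul by 81.
Rahul wins the runoff.

Rahul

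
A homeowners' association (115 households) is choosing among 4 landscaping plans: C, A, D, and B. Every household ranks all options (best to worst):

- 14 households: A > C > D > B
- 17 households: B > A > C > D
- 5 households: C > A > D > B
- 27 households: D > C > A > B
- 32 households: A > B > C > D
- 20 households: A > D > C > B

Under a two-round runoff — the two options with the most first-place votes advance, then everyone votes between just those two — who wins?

Round 1 first-place votes: C 5, A 66, D 27, B 17.
A and D advance.
Runoff: A is preferred to D by 88 voters; D by 27.
A wins the runoff.

A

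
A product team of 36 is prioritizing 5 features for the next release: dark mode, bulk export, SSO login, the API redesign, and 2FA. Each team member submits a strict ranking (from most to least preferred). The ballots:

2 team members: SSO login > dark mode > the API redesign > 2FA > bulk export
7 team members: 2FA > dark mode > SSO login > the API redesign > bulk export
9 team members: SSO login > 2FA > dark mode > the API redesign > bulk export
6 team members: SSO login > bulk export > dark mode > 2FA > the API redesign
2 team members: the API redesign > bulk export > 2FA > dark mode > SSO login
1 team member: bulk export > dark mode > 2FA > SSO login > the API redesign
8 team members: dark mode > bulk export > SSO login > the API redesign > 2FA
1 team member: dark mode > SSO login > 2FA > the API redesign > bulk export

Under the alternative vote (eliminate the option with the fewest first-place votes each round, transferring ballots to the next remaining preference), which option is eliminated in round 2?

the API redesign

Round 1: dark mode 9, bulk export 1, SSO login 17, the API redesign 2, 2FA 7. Eliminate bulk export.
Round 2: dark mode 10, SSO login 17, the API redesign 2, 2FA 7. Eliminate the API redesign.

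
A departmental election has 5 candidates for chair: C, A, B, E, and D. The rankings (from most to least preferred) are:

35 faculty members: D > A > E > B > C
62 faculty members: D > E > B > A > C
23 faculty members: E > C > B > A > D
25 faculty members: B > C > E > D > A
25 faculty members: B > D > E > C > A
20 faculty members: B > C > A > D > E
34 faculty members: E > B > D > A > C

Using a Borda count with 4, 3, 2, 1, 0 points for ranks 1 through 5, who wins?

C: 35·0 + 62·0 + 23·3 + 25·3 + 25·1 + 20·3 + 34·0 = 229
A: 35·3 + 62·1 + 23·1 + 25·0 + 25·0 + 20·2 + 34·1 = 264
B: 35·1 + 62·2 + 23·2 + 25·4 + 25·4 + 20·4 + 34·3 = 587
E: 35·2 + 62·3 + 23·4 + 25·2 + 25·2 + 20·0 + 34·4 = 584
D: 35·4 + 62·4 + 23·0 + 25·1 + 25·3 + 20·1 + 34·2 = 576
B has the highest Borda score (587).

B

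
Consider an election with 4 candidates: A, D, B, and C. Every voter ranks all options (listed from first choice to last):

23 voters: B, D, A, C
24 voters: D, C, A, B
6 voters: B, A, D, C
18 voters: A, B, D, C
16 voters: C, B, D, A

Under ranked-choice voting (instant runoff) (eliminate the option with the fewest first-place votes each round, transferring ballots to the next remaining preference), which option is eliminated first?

Round 1: A 18, D 24, B 29, C 16. Eliminate C.

C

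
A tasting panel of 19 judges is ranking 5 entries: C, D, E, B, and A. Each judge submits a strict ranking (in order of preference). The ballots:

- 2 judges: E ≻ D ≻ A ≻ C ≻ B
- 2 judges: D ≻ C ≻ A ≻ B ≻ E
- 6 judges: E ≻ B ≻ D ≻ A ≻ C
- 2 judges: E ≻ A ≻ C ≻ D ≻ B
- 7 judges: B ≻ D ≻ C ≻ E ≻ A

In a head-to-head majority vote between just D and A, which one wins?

D

Voters preferring D to A: 17; preferring A to D: 2.
D wins the head-to-head.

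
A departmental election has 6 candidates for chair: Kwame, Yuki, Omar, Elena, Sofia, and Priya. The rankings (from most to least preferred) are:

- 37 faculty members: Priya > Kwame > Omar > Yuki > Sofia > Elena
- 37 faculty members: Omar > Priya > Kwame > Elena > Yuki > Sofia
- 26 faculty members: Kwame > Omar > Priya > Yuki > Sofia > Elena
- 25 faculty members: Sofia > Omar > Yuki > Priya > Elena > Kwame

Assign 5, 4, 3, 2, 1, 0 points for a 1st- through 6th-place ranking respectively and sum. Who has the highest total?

Kwame: 37·4 + 37·3 + 26·5 + 25·0 = 389
Yuki: 37·2 + 37·1 + 26·2 + 25·3 = 238
Omar: 37·3 + 37·5 + 26·4 + 25·4 = 500
Elena: 37·0 + 37·2 + 26·0 + 25·1 = 99
Sofia: 37·1 + 37·0 + 26·1 + 25·5 = 188
Priya: 37·5 + 37·4 + 26·3 + 25·2 = 461
Omar has the highest Borda score (500).

Omar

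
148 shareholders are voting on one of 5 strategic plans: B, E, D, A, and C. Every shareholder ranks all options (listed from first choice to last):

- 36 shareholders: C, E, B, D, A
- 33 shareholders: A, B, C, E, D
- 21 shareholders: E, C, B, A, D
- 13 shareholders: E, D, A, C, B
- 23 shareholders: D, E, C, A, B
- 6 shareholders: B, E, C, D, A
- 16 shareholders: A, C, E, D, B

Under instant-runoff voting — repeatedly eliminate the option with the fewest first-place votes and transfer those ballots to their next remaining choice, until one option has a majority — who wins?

Round 1: B 6, E 34, D 23, A 49, C 36. Eliminate B.
Round 2: E 40, D 23, A 49, C 36. Eliminate D.
Round 3: E 63, A 49, C 36. Eliminate C.
Round 4: E 99, A 49. E has a majority.

E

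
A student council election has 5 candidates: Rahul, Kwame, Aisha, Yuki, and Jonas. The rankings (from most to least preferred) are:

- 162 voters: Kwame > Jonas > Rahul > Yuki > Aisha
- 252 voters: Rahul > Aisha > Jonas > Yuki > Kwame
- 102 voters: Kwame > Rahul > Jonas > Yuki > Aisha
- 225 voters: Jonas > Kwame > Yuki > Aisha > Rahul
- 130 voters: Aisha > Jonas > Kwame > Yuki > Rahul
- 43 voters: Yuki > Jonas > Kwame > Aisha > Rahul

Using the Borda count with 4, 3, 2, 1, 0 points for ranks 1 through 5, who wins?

Rahul: 162·2 + 252·4 + 102·3 + 225·0 + 130·0 + 43·0 = 1638
Kwame: 162·4 + 252·0 + 102·4 + 225·3 + 130·2 + 43·2 = 2077
Aisha: 162·0 + 252·3 + 102·0 + 225·1 + 130·4 + 43·1 = 1544
Yuki: 162·1 + 252·1 + 102·1 + 225·2 + 130·1 + 43·4 = 1268
Jonas: 162·3 + 252·2 + 102·2 + 225·4 + 130·3 + 43·3 = 2613
Jonas has the highest Borda score (2613).

Jonas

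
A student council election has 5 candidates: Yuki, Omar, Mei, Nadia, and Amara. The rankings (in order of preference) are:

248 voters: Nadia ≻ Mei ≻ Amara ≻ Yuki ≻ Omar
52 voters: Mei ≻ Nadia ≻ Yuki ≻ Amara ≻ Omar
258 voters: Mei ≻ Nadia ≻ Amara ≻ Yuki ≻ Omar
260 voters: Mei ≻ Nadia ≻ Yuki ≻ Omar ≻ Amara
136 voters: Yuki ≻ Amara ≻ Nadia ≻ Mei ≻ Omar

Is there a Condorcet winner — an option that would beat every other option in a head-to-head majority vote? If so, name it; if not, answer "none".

Mei vs Yuki: 818–136 for Mei.
Mei vs Omar: 954–0 for Mei.
Mei vs Nadia: 570–384 for Mei.
Mei vs Amara: 818–136 for Mei.
Mei beats every other option head-to-head.

Mei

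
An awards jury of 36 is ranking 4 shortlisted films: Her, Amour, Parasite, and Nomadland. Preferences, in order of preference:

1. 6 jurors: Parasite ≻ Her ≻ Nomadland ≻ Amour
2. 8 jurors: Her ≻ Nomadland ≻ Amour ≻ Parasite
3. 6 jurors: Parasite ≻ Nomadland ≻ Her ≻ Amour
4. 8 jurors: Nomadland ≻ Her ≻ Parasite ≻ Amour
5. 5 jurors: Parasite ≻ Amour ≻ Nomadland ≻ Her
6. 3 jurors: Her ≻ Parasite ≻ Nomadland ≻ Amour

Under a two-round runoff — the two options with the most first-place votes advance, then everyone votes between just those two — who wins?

Round 1 first-place votes: Her 11, Amour 0, Parasite 17, Nomadland 8.
Parasite and Her advance.
Runoff: Parasite is preferred to Her by 17 voters; Her by 19.
Her wins the runoff.

Her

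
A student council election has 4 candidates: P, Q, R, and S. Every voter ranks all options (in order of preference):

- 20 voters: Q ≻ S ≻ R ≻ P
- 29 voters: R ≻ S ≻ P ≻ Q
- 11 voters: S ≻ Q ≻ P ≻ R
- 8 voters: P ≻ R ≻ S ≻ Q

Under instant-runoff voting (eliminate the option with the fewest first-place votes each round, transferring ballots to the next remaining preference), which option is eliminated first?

Round 1: P 8, Q 20, R 29, S 11. Eliminate P.

P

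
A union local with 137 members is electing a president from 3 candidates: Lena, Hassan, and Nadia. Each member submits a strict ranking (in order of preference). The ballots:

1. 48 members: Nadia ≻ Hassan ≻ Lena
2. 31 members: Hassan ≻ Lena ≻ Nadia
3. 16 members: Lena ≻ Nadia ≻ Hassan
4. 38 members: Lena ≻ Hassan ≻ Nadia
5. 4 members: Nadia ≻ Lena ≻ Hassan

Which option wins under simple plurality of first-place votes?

Lena

First-place votes: Lena 54, Hassan 31, Nadia 52.
Lena has the most first-place votes.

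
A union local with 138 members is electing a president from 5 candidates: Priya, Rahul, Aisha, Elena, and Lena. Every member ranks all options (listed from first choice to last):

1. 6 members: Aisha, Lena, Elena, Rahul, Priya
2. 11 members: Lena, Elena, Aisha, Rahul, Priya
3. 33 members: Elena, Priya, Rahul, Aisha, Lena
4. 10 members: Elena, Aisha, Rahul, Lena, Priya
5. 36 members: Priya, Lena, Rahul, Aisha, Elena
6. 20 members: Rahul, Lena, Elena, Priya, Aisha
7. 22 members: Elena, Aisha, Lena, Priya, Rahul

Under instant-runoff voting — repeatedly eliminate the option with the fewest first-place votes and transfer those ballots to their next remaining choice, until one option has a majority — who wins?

Elena

Round 1: Priya 36, Rahul 20, Aisha 6, Elena 65, Lena 11. Eliminate Aisha.
Round 2: Priya 36, Rahul 20, Elena 65, Lena 17. Eliminate Lena.
Round 3: Priya 36, Rahul 20, Elena 82. Elena has a majority.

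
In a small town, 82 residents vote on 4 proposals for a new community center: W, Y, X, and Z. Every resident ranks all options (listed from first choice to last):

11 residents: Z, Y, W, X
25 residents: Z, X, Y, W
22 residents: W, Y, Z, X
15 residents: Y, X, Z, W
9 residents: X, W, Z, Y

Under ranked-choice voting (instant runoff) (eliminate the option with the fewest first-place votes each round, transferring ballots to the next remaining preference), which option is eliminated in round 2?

Round 1: W 22, Y 15, X 9, Z 36. Eliminate X.
Round 2: W 31, Y 15, Z 36. Eliminate Y.

Y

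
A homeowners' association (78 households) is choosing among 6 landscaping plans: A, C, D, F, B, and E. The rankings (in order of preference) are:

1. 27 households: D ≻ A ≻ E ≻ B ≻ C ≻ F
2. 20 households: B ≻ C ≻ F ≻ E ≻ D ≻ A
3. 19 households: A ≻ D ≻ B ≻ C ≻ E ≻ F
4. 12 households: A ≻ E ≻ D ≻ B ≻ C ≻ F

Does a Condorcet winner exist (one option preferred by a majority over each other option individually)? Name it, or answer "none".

D vs A: 47–31 for D.
D vs C: 58–20 for D.
D vs F: 58–20 for D.
D vs B: 58–20 for D.
D vs E: 46–32 for D.
D beats every other option head-to-head.

D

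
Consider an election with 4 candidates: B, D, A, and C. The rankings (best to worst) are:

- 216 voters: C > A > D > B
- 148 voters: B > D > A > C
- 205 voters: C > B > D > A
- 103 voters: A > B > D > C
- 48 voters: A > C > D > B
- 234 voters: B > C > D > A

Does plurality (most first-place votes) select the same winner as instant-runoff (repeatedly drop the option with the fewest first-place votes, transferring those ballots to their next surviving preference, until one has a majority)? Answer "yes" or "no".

no

Plurality — first-place votes: B 382, D 0, A 151, C 421. Winner: C.
Instant-runoff — R1 B 382, D 0, A 151, C 421 (D out); R2 B 382, A 151, C 421 (A out); R3 B 485, C 469 (B winner). Winner: B.
The two methods disagree.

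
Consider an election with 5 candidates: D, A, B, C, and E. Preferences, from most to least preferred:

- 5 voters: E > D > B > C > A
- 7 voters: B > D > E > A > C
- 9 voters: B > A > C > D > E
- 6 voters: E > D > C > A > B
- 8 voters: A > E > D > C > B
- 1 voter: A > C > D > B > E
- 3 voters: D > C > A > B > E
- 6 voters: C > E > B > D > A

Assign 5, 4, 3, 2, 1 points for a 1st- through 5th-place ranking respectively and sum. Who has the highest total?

E

D: 5·4 + 7·4 + 9·2 + 6·4 + 8·3 + 1·3 + 3·5 + 6·2 = 144
A: 5·1 + 7·2 + 9·4 + 6·2 + 8·5 + 1·5 + 3·3 + 6·1 = 127
B: 5·3 + 7·5 + 9·5 + 6·1 + 8·1 + 1·2 + 3·2 + 6·3 = 135
C: 5·2 + 7·1 + 9·3 + 6·3 + 8·2 + 1·4 + 3·4 + 6·5 = 124
E: 5·5 + 7·3 + 9·1 + 6·5 + 8·4 + 1·1 + 3·1 + 6·4 = 145
E has the highest Borda score (145).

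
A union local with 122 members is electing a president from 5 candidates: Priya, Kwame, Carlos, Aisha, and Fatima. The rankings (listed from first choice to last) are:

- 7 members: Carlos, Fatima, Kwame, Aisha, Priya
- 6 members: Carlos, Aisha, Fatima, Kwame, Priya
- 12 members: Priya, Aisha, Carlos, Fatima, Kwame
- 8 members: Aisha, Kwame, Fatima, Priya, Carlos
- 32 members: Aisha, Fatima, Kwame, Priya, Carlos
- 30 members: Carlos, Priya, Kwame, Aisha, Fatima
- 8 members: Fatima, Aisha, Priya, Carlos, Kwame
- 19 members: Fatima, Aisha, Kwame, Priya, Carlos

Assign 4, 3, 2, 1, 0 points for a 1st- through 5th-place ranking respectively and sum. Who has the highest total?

Aisha

Priya: 7·0 + 6·0 + 12·4 + 8·1 + 32·1 + 30·3 + 8·2 + 19·1 = 213
Kwame: 7·2 + 6·1 + 12·0 + 8·3 + 32·2 + 30·2 + 8·0 + 19·2 = 206
Carlos: 7·4 + 6·4 + 12·2 + 8·0 + 32·0 + 30·4 + 8·1 + 19·0 = 204
Aisha: 7·1 + 6·3 + 12·3 + 8·4 + 32·4 + 30·1 + 8·3 + 19·3 = 332
Fatima: 7·3 + 6·2 + 12·1 + 8·2 + 32·3 + 30·0 + 8·4 + 19·4 = 265
Aisha has the highest Borda score (332).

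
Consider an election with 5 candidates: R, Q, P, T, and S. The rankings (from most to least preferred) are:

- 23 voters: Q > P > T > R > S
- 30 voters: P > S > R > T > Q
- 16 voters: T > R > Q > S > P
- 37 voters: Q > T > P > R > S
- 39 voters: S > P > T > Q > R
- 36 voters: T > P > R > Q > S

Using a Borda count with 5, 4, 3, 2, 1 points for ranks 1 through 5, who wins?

R: 23·2 + 30·3 + 16·4 + 37·2 + 39·1 + 36·3 = 421
Q: 23·5 + 30·1 + 16·3 + 37·5 + 39·2 + 36·2 = 528
P: 23·4 + 30·5 + 16·1 + 37·3 + 39·4 + 36·4 = 669
T: 23·3 + 30·2 + 16·5 + 37·4 + 39·3 + 36·5 = 654
S: 23·1 + 30·4 + 16·2 + 37·1 + 39·5 + 36·1 = 443
P has the highest Borda score (669).

P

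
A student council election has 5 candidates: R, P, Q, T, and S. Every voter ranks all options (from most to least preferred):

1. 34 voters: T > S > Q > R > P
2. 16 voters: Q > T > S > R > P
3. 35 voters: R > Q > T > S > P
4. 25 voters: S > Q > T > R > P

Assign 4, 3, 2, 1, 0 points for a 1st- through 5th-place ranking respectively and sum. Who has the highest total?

Q

R: 34·1 + 16·1 + 35·4 + 25·1 = 215
P: 34·0 + 16·0 + 35·0 + 25·0 = 0
Q: 34·2 + 16·4 + 35·3 + 25·3 = 312
T: 34·4 + 16·3 + 35·2 + 25·2 = 304
S: 34·3 + 16·2 + 35·1 + 25·4 = 269
Q has the highest Borda score (312).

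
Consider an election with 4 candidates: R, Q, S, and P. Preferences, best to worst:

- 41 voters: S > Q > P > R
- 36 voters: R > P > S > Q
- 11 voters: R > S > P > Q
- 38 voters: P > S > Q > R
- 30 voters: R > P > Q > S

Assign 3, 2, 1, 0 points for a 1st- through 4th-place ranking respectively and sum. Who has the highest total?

P

R: 41·0 + 36·3 + 11·3 + 38·0 + 30·3 = 231
Q: 41·2 + 36·0 + 11·0 + 38·1 + 30·1 = 150
S: 41·3 + 36·1 + 11·2 + 38·2 + 30·0 = 257
P: 41·1 + 36·2 + 11·1 + 38·3 + 30·2 = 298
P has the highest Borda score (298).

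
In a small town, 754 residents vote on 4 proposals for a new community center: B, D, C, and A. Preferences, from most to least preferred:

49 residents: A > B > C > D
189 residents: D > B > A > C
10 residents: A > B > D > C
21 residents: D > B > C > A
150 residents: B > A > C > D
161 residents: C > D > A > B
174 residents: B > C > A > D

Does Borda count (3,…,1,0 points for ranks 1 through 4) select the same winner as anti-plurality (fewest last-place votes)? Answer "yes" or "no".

Borda — scores: B 1510, D 962, C 1051, A 1001. Winner: B.
Anti-plurality — last-place votes: B 161, D 373, C 199, A 21. Winner: A.
The two methods disagree.

no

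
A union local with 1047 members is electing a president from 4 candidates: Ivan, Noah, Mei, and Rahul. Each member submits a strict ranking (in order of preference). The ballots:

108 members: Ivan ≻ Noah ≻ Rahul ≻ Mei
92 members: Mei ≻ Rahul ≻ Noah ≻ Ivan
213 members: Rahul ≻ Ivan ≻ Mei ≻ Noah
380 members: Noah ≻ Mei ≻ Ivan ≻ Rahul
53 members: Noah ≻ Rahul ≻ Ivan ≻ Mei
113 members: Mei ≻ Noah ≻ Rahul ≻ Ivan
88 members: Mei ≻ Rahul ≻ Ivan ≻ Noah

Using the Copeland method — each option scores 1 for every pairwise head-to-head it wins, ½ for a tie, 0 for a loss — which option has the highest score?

Ivan: loses to Noah, Mei, and Rahul → score 0.
Noah: beats Ivan, Mei, and Rahul → score 3.
Mei: beats Ivan and Rahul; loses to Noah → score 2.
Rahul: beats Ivan; loses to Noah and Mei → score 1.
Noah has the best pairwise record.

Noah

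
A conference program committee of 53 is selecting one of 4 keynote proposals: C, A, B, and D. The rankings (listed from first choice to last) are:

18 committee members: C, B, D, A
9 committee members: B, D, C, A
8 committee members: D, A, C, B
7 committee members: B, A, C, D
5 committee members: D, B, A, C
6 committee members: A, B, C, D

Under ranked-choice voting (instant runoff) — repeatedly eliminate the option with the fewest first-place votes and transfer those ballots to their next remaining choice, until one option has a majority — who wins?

B

Round 1: C 18, A 6, B 16, D 13. Eliminate A.
Round 2: C 18, B 22, D 13. Eliminate D.
Round 3: C 26, B 27. B has a majority.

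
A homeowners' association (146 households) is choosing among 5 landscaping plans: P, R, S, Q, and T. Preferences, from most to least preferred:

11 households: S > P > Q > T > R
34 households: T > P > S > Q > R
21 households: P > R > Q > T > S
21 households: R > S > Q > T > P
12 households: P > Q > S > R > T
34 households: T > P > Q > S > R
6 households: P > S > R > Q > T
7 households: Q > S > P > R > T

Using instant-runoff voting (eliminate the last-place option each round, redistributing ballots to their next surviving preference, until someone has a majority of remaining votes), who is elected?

Round 1: P 39, R 21, S 11, Q 7, T 68. Eliminate Q.
Round 2: P 39, R 21, S 18, T 68. Eliminate S.
Round 3: P 57, R 21, T 68. Eliminate R.
Round 4: P 57, T 89. T has a majority.

T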